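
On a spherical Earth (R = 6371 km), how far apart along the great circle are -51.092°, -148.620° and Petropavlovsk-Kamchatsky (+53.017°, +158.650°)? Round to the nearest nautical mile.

6792 nmi

Δλ = 158.650 − -148.620 = 307.270°; wrapped into (−180°, 180°]: -52.730°.
Δφ = 53.017 − -51.092 = 104.109°.
a = sin²(Δφ/2) + cos φ₁ · cos φ₂ · sin²(Δλ/2) = 0.696398.
c = 2·atan2(√a, √(1−a)) = 1.97447 rad → d = 6371·c ≈ 12579.32 km ≈ 6792.29 nmi.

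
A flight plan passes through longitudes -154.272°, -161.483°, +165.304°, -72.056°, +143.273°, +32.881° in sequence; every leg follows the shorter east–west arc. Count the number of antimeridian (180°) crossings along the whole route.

3

Leg 1: -154.272° → -161.483°, shortest Δλ = -7.211° (west) — does not cross 180°.
Leg 2: -161.483° → +165.304°, shortest Δλ = -33.213° (west) — crosses 180°.
Leg 3: +165.304° → -72.056°, shortest Δλ = 122.64° (east) — crosses 180°.
Leg 4: -72.056° → +143.273°, shortest Δλ = -144.671° (west) — crosses 180°.
Leg 5: +143.273° → +32.881°, shortest Δλ = -110.392° (west) — does not cross 180°.
Total crossings: 3.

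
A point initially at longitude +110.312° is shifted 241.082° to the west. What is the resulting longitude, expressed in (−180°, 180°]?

-130.770°

Start at +110.312°; shift −241.082° → -130.770°.
-130.770° already lies in (−180°, 180°].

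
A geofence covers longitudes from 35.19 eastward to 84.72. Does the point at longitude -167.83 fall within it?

No

Band width going east from +35.19° to +84.72°: ((84.72 − 35.19) mod 360) = 49.53°.
Offset of -167.83° east of the west edge: ((-167.83 − 35.19) mod 360) = 156.98°.
156.98° > 49.53° ⇒ outside.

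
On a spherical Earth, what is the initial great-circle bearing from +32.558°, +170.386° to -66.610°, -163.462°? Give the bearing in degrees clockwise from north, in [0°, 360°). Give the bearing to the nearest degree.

170°

Δλ = -163.462 − 170.386 = -333.848°; wrapped into (−180°, 180°]: 26.152°.
θ = atan2( sin Δλ · cos φ₂ , cos φ₁ · sin φ₂ − sin φ₁ · cos φ₂ · cos Δλ )
  = atan2(0.17497, -0.96535) = 169.726° → normalised to [0°, 360°): 169.726°.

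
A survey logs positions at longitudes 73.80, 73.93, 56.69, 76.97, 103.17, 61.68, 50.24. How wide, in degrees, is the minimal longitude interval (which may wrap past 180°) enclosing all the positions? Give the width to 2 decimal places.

52.93°

Sort the longitudes: +50.24°, +56.69°, +61.68°, +73.80°, +73.93°, +76.97°, +103.17°.
Eastward gaps between consecutive values (wrapping around): 6.45°, 4.99°, 12.12°, 0.13°, 3.04°, 26.20°, 307.07°.
Largest gap = 307.07° ⇒ minimal covering band is its complement: 360° − 307.07° = 52.93°.
Band runs from +50.24° eastward to +103.17°.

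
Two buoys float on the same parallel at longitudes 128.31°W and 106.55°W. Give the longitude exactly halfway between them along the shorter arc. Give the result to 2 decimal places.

117.43°W

Signed shortest Δλ from -128.31° to -106.55° is +21.76°.
Midpoint longitude = -128.31° + (+21.76°)/2 = -128.31° + 10.88° = -117.43°.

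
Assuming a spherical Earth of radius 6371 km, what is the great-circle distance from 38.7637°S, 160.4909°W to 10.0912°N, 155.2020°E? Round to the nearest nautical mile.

Δλ = 155.2020 − -160.4909 = 315.6929°; wrapped into (−180°, 180°]: -44.3071°.
Δφ = 10.0912 − -38.7637 = 48.8549°.
a = sin²(Δφ/2) + cos φ₁ · cos φ₂ · sin²(Δλ/2) = 0.280177.
c = 2·atan2(√a, √(1−a)) = 1.11559 rad → d = 6371·c ≈ 7107.43 km ≈ 3837.70 nmi.

3838 nmi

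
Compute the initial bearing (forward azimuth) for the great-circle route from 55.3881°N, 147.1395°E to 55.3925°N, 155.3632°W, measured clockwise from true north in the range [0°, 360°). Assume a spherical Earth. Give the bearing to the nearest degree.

Δλ = -155.3632 − 147.1395 = -302.5027°; wrapped into (−180°, 180°]: 57.4973°.
θ = atan2( sin Δλ · cos φ₂ , cos φ₁ · sin φ₂ − sin φ₁ · cos φ₂ · cos Δλ )
  = atan2(0.47899, 0.21634) = 65.693° → normalised to [0°, 360°): 65.693°.

66°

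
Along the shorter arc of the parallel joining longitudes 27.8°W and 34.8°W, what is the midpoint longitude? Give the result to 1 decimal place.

Signed shortest Δλ from -27.8° to -34.8° is -7.0°.
Midpoint longitude = -27.8° + (-7.0°)/2 = -27.8° − 3.5° = -31.3°.

31.3°W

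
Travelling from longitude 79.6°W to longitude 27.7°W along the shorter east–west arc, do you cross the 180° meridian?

No

Signed shortest Δλ = ((-27.7 − -79.6 + 180) mod 360) − 180 = 51.9°.
Going east by 51.9° from -79.6° reaches -27.7° without touching 180°.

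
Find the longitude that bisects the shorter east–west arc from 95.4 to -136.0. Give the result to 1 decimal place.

Signed shortest Δλ from +95.4° to -136.0° is +128.6°.
Midpoint longitude = +95.4° + (+128.6°)/2 = +95.4° + 64.3° = +159.7°.
(The naïve average (+95.4 + -136.0)/2 = -20.3° is on the wrong side of the globe.)

+159.7°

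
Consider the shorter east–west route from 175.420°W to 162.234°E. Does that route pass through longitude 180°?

Yes

Naïve |162.234 − -175.420| = 337.654° > 180°, so the shorter arc goes the other way round — across 180°.
Signed shortest Δλ = ((162.234 − -175.420 + 180) mod 360) − 180 = -22.346°.
Going west by 22.346° from -175.420° passes through 180° before reaching +162.234°.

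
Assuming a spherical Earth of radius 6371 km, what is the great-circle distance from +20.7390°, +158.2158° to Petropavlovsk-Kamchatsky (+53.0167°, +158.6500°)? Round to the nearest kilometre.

3589 km

Δλ = 158.6500 − 158.2158 = 0.4342°.
Δφ = 53.0167 − 20.7390 = 32.2777°.
a = sin²(Δφ/2) + cos φ₁ · cos φ₂ · sin²(Δλ/2) = 0.077273.
c = 2·atan2(√a, √(1−a)) = 0.56338 rad → d = 6371·c ≈ 3589.31 km.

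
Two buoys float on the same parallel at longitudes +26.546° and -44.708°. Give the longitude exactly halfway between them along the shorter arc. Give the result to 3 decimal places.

-9.081°

Signed shortest Δλ from +26.546° to -44.708° is -71.254°.
Midpoint longitude = +26.546° + (-71.254°)/2 = +26.546° − 35.627° = -9.081°.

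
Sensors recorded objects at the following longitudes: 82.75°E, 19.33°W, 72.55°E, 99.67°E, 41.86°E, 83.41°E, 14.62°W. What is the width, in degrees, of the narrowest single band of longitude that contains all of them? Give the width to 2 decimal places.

Sort the longitudes: -19.33°, -14.62°, +41.86°, +72.55°, +82.75°, +83.41°, +99.67°.
Eastward gaps between consecutive values (wrapping around): 4.71°, 56.48°, 30.69°, 10.20°, 0.66°, 16.26°, 241.00°.
Largest gap = 241.00° ⇒ minimal covering band is its complement: 360° − 241.00° = 119.00°.
Band runs from -19.33° eastward to +99.67°.

119.00°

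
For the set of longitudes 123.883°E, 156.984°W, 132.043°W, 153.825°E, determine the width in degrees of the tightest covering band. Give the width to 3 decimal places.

Sort the longitudes: -156.984°, -132.043°, +123.883°, +153.825°.
Eastward gaps between consecutive values (wrapping around): 24.941°, 255.926°, 29.942°, 49.191°.
Largest gap = 255.926° ⇒ minimal covering band is its complement: 360° − 255.926° = 104.074°.
Band runs from +123.883° eastward to -132.043°, crossing the antimeridian.

104.074°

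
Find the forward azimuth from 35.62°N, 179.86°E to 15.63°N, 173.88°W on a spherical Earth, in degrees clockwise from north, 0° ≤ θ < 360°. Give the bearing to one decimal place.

162.8°

Δλ = -173.88 − 179.86 = -353.74°; wrapped into (−180°, 180°]: 6.26°.
θ = atan2( sin Δλ · cos φ₂ , cos φ₁ · sin φ₂ − sin φ₁ · cos φ₂ · cos Δλ )
  = atan2(0.10501, -0.33851) = 162.766° → normalised to [0°, 360°): 162.766°.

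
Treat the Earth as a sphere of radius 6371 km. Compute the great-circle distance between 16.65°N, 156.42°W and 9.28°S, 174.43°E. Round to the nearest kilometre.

Δλ = 174.43 − -156.42 = 330.85°; wrapped into (−180°, 180°]: -29.15°.
Δφ = -9.28 − 16.65 = -25.93°.
a = sin²(Δφ/2) + cos φ₁ · cos φ₂ · sin²(Δλ/2) = 0.110213.
c = 2·atan2(√a, √(1−a)) = 0.67681 rad → d = 6371·c ≈ 4311.96 km.

4312 km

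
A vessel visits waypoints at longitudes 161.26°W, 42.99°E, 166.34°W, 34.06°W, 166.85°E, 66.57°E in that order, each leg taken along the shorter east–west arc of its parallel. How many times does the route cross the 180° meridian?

3

Leg 1: -161.26° → +42.99°, shortest Δλ = -155.75° (west) — crosses 180°.
Leg 2: +42.99° → -166.34°, shortest Δλ = 150.67° (east) — crosses 180°.
Leg 3: -166.34° → -34.06°, shortest Δλ = 132.28° (east) — does not cross 180°.
Leg 4: -34.06° → +166.85°, shortest Δλ = -159.09° (west) — crosses 180°.
Leg 5: +166.85° → +66.57°, shortest Δλ = -100.28° (west) — does not cross 180°.
Total crossings: 3.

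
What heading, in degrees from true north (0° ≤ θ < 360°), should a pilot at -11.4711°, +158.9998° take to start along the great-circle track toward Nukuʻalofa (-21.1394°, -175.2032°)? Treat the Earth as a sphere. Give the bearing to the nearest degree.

115°

Δλ = -175.2032 − 158.9998 = -334.2030°; wrapped into (−180°, 180°]: 25.7970°.
θ = atan2( sin Δλ · cos φ₂ , cos φ₁ · sin φ₂ − sin φ₁ · cos φ₂ · cos Δλ )
  = atan2(0.40590, -0.18643) = 114.669° → normalised to [0°, 360°): 114.669°.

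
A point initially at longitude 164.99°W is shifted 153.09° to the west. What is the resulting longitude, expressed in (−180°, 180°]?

Start at -164.99°; shift −153.09° → -318.08°.
-318.08° lies outside (−180°, 180°]; add 360° → +41.92°.

41.92°E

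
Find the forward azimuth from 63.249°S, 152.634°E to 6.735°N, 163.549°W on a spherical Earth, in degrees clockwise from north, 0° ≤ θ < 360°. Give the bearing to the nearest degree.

45°

Δλ = -163.549 − 152.634 = -316.183°; wrapped into (−180°, 180°]: 43.817°.
θ = atan2( sin Δλ · cos φ₂ , cos φ₁ · sin φ₂ − sin φ₁ · cos φ₂ · cos Δλ )
  = atan2(0.68758, 0.69267) = 44.789° → normalised to [0°, 360°): 44.789°.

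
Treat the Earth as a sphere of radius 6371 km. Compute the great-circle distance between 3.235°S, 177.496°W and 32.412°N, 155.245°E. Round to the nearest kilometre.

4896 km

Δλ = 155.245 − -177.496 = 332.741°; wrapped into (−180°, 180°]: -27.259°.
Δφ = 32.412 − -3.235 = 35.647°.
a = sin²(Δφ/2) + cos φ₁ · cos φ₂ · sin²(Δλ/2) = 0.140491.
c = 2·atan2(√a, √(1−a)) = 0.76841 rad → d = 6371·c ≈ 4895.53 km.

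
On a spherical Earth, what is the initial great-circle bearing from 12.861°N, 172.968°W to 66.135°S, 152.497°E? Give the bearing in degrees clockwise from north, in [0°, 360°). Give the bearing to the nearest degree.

193°

Δλ = 152.497 − -172.968 = 325.465°; wrapped into (−180°, 180°]: -34.535°.
θ = atan2( sin Δλ · cos φ₂ , cos φ₁ · sin φ₂ − sin φ₁ · cos φ₂ · cos Δλ )
  = atan2(-0.22936, -0.96574) = -166.640° → normalised to [0°, 360°): 193.360°.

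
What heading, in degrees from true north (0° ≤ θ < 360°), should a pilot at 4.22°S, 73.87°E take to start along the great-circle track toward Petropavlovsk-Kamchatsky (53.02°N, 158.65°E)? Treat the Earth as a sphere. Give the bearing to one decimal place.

36.8°

Δλ = 158.65 − 73.87 = 84.78°.
θ = atan2( sin Δλ · cos φ₂ , cos φ₁ · sin φ₂ − sin φ₁ · cos φ₂ · cos Δλ )
  = atan2(0.59904, 0.80071) = 36.802° → normalised to [0°, 360°): 36.802°.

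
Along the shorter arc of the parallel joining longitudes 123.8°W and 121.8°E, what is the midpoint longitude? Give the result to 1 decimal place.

Signed shortest Δλ from -123.8° to +121.8° is -114.4°.
Midpoint longitude = -123.8° + (-114.4°)/2 = -123.8° − 57.2° = -181.0°.
Normalise into (−180°, 180°]: +179.0°.
(The naïve average (-123.8 + +121.8)/2 = -1.0° is on the wrong side of the globe.)

179.0°E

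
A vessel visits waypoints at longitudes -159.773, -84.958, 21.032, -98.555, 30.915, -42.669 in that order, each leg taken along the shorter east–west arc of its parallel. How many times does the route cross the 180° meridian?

Leg 1: -159.773° → -84.958°, shortest Δλ = 74.815° (east) — does not cross 180°.
Leg 2: -84.958° → +21.032°, shortest Δλ = 105.99° (east) — does not cross 180°.
Leg 3: +21.032° → -98.555°, shortest Δλ = -119.587° (west) — does not cross 180°.
Leg 4: -98.555° → +30.915°, shortest Δλ = 129.47° (east) — does not cross 180°.
Leg 5: +30.915° → -42.669°, shortest Δλ = -73.584° (west) — does not cross 180°.
Total crossings: 0.

0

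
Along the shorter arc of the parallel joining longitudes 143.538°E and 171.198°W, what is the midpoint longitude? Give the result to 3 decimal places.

166.170°E

Signed shortest Δλ from +143.538° to -171.198° is +45.264°.
Midpoint longitude = +143.538° + (+45.264°)/2 = +143.538° + 22.632° = +166.170°.
(The naïve average (+143.538 + -171.198)/2 = -13.83° is on the wrong side of the globe.)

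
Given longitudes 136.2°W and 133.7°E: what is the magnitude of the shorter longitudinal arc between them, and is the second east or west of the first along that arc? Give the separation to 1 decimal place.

Raw difference: 133.7 − -136.2 = 269.9°.
Normalise into (−180°, 180°]: 269.9° − 360° = -90.1°.
Negative ⇒ the second point lies to the west; separation 90.1°.

90.1° west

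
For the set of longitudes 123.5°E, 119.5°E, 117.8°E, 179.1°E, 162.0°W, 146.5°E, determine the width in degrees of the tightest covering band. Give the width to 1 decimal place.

80.2°

Sort the longitudes: -162.0°, +117.8°, +119.5°, +123.5°, +146.5°, +179.1°.
Eastward gaps between consecutive values (wrapping around): 279.8°, 1.7°, 4.0°, 23.0°, 32.6°, 18.9°.
Largest gap = 279.8° ⇒ minimal covering band is its complement: 360° − 279.8° = 80.2°.
Band runs from +117.8° eastward to -162.0°, crossing the antimeridian.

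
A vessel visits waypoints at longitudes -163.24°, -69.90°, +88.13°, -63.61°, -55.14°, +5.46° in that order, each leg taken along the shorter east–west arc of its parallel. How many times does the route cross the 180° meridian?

Leg 1: -163.24° → -69.90°, shortest Δλ = 93.34° (east) — does not cross 180°.
Leg 2: -69.90° → +88.13°, shortest Δλ = 158.03° (east) — does not cross 180°.
Leg 3: +88.13° → -63.61°, shortest Δλ = -151.74° (west) — does not cross 180°.
Leg 4: -63.61° → -55.14°, shortest Δλ = 8.47° (east) — does not cross 180°.
Leg 5: -55.14° → +5.46°, shortest Δλ = 60.6° (east) — does not cross 180°.
Total crossings: 0.

0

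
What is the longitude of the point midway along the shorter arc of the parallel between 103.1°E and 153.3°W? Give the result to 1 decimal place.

154.9°E

Signed shortest Δλ from +103.1° to -153.3° is +103.6°.
Midpoint longitude = +103.1° + (+103.6°)/2 = +103.1° + 51.8° = +154.9°.
(The naïve average (+103.1 + -153.3)/2 = -25.1° is on the wrong side of the globe.)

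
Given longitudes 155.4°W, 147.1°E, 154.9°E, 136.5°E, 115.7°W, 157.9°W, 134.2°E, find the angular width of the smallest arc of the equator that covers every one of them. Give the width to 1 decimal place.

110.1°

Sort the longitudes: -157.9°, -155.4°, -115.7°, +134.2°, +136.5°, +147.1°, +154.9°.
Eastward gaps between consecutive values (wrapping around): 2.5°, 39.7°, 249.9°, 2.3°, 10.6°, 7.8°, 47.2°.
Largest gap = 249.9° ⇒ minimal covering band is its complement: 360° − 249.9° = 110.1°.
Band runs from +134.2° eastward to -115.7°, crossing the antimeridian.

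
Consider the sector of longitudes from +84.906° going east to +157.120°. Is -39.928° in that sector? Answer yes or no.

Band width going east from +84.906° to +157.120°: ((157.120 − 84.906) mod 360) = 72.214°.
Offset of -39.928° east of the west edge: ((-39.928 − 84.906) mod 360) = 235.166°.
235.166° > 72.214° ⇒ outside.

No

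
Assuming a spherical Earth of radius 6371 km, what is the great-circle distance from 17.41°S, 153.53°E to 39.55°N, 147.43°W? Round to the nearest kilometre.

8803 km

Δλ = -147.43 − 153.53 = -300.96°; wrapped into (−180°, 180°]: 59.04°.
Δφ = 39.55 − -17.41 = 56.96°.
a = sin²(Δφ/2) + cos φ₁ · cos φ₂ · sin²(Δλ/2) = 0.406012.
c = 2·atan2(√a, √(1−a)) = 1.38170 rad → d = 6371·c ≈ 8802.78 km.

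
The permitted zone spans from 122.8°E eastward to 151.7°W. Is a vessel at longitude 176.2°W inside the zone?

Band width going east from +122.8° to -151.7°: ((-151.7 − 122.8) mod 360) = 85.5°.
Offset of -176.2° east of the west edge: ((-176.2 − 122.8) mod 360) = 61.0°.
61.0° ≤ 85.5° ⇒ inside.

Yes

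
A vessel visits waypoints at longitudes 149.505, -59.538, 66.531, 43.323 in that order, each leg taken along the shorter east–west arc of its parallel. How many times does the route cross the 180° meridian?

Leg 1: +149.505° → -59.538°, shortest Δλ = 150.957° (east) — crosses 180°.
Leg 2: -59.538° → +66.531°, shortest Δλ = 126.069° (east) — does not cross 180°.
Leg 3: +66.531° → +43.323°, shortest Δλ = -23.208° (west) — does not cross 180°.
Total crossings: 1.

1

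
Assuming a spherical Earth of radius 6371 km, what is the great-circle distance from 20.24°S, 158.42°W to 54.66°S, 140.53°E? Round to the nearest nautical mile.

Δλ = 140.53 − -158.42 = 298.95°; wrapped into (−180°, 180°]: -61.05°.
Δφ = -54.66 − -20.24 = -34.42°.
a = sin²(Δφ/2) + cos φ₁ · cos φ₂ · sin²(Δλ/2) = 0.227549.
c = 2·atan2(√a, √(1−a)) = 0.99452 rad → d = 6371·c ≈ 6336.11 km ≈ 3421.22 nmi.

3421 nmi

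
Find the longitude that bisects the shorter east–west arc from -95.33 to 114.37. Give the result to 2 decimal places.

-170.48°

Signed shortest Δλ from -95.33° to +114.37° is -150.30°.
Midpoint longitude = -95.33° + (-150.30°)/2 = -95.33° − 75.15° = -170.48°.
(The naïve average (-95.33 + +114.37)/2 = 9.52° is on the wrong side of the globe.)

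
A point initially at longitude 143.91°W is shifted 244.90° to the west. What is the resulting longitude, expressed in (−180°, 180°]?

28.81°W

Start at -143.91°; shift −244.90° → -388.81°.
-388.81° lies outside (−180°, 180°]; add 360° → -28.81°.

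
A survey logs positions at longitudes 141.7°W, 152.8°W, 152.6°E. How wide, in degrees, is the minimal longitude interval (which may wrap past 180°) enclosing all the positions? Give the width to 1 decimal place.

Sort the longitudes: -152.8°, -141.7°, +152.6°.
Eastward gaps between consecutive values (wrapping around): 11.1°, 294.3°, 54.6°.
Largest gap = 294.3° ⇒ minimal covering band is its complement: 360° − 294.3° = 65.7°.
Band runs from +152.6° eastward to -141.7°, crossing the antimeridian.

65.7°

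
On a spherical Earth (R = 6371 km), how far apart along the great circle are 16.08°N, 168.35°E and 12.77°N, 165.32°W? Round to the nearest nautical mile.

Δλ = -165.32 − 168.35 = -333.67°; wrapped into (−180°, 180°]: 26.33°.
Δφ = 12.77 − 16.08 = -3.31°.
a = sin²(Δφ/2) + cos φ₁ · cos φ₂ · sin²(Δλ/2) = 0.049445.
c = 2·atan2(√a, √(1−a)) = 0.44847 rad → d = 6371·c ≈ 2857.21 km ≈ 1542.77 nmi.

1543 nmi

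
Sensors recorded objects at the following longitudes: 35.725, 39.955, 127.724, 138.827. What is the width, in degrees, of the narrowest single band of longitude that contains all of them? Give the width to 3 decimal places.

Sort the longitudes: +35.725°, +39.955°, +127.724°, +138.827°.
Eastward gaps between consecutive values (wrapping around): 4.230°, 87.769°, 11.103°, 256.898°.
Largest gap = 256.898° ⇒ minimal covering band is its complement: 360° − 256.898° = 103.102°.
Band runs from +35.725° eastward to +138.827°.

103.102°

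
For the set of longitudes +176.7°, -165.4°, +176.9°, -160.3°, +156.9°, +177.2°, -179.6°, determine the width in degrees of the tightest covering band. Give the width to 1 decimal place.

42.8°

Sort the longitudes: -179.6°, -165.4°, -160.3°, +156.9°, +176.7°, +176.9°, +177.2°.
Eastward gaps between consecutive values (wrapping around): 14.2°, 5.1°, 317.2°, 19.8°, 0.2°, 0.3°, 3.2°.
Largest gap = 317.2° ⇒ minimal covering band is its complement: 360° − 317.2° = 42.8°.
Band runs from +156.9° eastward to -160.3°, crossing the antimeridian.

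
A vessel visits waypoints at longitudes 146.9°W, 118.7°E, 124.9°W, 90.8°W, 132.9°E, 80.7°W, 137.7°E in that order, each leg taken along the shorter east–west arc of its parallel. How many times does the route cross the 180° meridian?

Leg 1: -146.9° → +118.7°, shortest Δλ = -94.4° (west) — crosses 180°.
Leg 2: +118.7° → -124.9°, shortest Δλ = 116.4° (east) — crosses 180°.
Leg 3: -124.9° → -90.8°, shortest Δλ = 34.1° (east) — does not cross 180°.
Leg 4: -90.8° → +132.9°, shortest Δλ = -136.3° (west) — crosses 180°.
Leg 5: +132.9° → -80.7°, shortest Δλ = 146.4° (east) — crosses 180°.
Leg 6: -80.7° → +137.7°, shortest Δλ = -141.6° (west) — crosses 180°.
Total crossings: 5.

5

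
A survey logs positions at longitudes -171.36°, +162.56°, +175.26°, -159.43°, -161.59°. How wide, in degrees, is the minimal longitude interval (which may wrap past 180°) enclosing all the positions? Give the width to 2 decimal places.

Sort the longitudes: -171.36°, -161.59°, -159.43°, +162.56°, +175.26°.
Eastward gaps between consecutive values (wrapping around): 9.77°, 2.16°, 321.99°, 12.70°, 13.38°.
Largest gap = 321.99° ⇒ minimal covering band is its complement: 360° − 321.99° = 38.01°.
Band runs from +162.56° eastward to -159.43°, crossing the antimeridian.

38.01°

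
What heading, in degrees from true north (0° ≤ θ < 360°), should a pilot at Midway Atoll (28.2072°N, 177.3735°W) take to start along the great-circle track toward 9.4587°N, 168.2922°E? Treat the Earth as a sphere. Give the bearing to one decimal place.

Δλ = 168.2922 − -177.3735 = 345.6657°; wrapped into (−180°, 180°]: -14.3343°.
θ = atan2( sin Δλ · cos φ₂ , cos φ₁ · sin φ₂ − sin φ₁ · cos φ₂ · cos Δλ )
  = atan2(-0.24421, -0.30690) = -141.489° → normalised to [0°, 360°): 218.511°.

218.5°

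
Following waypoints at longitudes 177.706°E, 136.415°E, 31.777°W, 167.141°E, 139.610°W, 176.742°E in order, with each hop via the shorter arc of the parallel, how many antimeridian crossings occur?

Leg 1: +177.706° → +136.415°, shortest Δλ = -41.291° (west) — does not cross 180°.
Leg 2: +136.415° → -31.777°, shortest Δλ = -168.192° (west) — does not cross 180°.
Leg 3: -31.777° → +167.141°, shortest Δλ = -161.082° (west) — crosses 180°.
Leg 4: +167.141° → -139.610°, shortest Δλ = 53.249° (east) — crosses 180°.
Leg 5: -139.610° → +176.742°, shortest Δλ = -43.648° (west) — crosses 180°.
Total crossings: 3.

3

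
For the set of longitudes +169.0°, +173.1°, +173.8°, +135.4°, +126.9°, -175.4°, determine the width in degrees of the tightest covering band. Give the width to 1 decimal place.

Sort the longitudes: -175.4°, +126.9°, +135.4°, +169.0°, +173.1°, +173.8°.
Eastward gaps between consecutive values (wrapping around): 302.3°, 8.5°, 33.6°, 4.1°, 0.7°, 10.8°.
Largest gap = 302.3° ⇒ minimal covering band is its complement: 360° − 302.3° = 57.7°.
Band runs from +126.9° eastward to -175.4°, crossing the antimeridian.

57.7°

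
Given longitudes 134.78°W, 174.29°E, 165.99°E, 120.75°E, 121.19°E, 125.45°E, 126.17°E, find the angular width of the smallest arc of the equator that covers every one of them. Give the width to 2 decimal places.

Sort the longitudes: -134.78°, +120.75°, +121.19°, +125.45°, +126.17°, +165.99°, +174.29°.
Eastward gaps between consecutive values (wrapping around): 255.53°, 0.44°, 4.26°, 0.72°, 39.82°, 8.30°, 50.93°.
Largest gap = 255.53° ⇒ minimal covering band is its complement: 360° − 255.53° = 104.47°.
Band runs from +120.75° eastward to -134.78°, crossing the antimeridian.

104.47°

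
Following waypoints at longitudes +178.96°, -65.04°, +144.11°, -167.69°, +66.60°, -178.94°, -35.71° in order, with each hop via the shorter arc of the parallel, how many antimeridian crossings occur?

Leg 1: +178.96° → -65.04°, shortest Δλ = 116.0° (east) — crosses 180°.
Leg 2: -65.04° → +144.11°, shortest Δλ = -150.85° (west) — crosses 180°.
Leg 3: +144.11° → -167.69°, shortest Δλ = 48.2° (east) — crosses 180°.
Leg 4: -167.69° → +66.60°, shortest Δλ = -125.71° (west) — crosses 180°.
Leg 5: +66.60° → -178.94°, shortest Δλ = 114.46° (east) — crosses 180°.
Leg 6: -178.94° → -35.71°, shortest Δλ = 143.23° (east) — does not cross 180°.
Total crossings: 5.

5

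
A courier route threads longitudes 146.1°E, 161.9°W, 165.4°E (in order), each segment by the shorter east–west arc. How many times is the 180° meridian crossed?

2

Leg 1: +146.1° → -161.9°, shortest Δλ = 52.0° (east) — crosses 180°.
Leg 2: -161.9° → +165.4°, shortest Δλ = -32.7° (west) — crosses 180°.
Total crossings: 2.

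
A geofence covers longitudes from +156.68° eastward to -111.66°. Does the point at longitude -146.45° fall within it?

Yes

Band width going east from +156.68° to -111.66°: ((-111.66 − 156.68) mod 360) = 91.66°.
Offset of -146.45° east of the west edge: ((-146.45 − 156.68) mod 360) = 56.87°.
56.87° ≤ 91.66° ⇒ inside.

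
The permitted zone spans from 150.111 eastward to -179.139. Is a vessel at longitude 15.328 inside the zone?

Band width going east from +150.111° to -179.139°: ((-179.139 − 150.111) mod 360) = 30.750°.
Offset of +15.328° east of the west edge: ((15.328 − 150.111) mod 360) = 225.217°.
225.217° > 30.750° ⇒ outside.

No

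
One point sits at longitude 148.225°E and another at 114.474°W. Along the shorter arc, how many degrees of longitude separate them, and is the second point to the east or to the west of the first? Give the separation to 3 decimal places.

97.301° east

Raw difference: -114.474 − 148.225 = -262.699°.
Normalise into (−180°, 180°]: -262.699° + 360° = 97.301°.
Positive ⇒ the second point lies to the east; separation 97.301°.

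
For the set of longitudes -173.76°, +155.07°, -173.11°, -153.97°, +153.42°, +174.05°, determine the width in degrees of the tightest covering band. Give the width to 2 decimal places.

Sort the longitudes: -173.76°, -173.11°, -153.97°, +153.42°, +155.07°, +174.05°.
Eastward gaps between consecutive values (wrapping around): 0.65°, 19.14°, 307.39°, 1.65°, 18.98°, 12.19°.
Largest gap = 307.39° ⇒ minimal covering band is its complement: 360° − 307.39° = 52.61°.
Band runs from +153.42° eastward to -153.97°, crossing the antimeridian.

52.61°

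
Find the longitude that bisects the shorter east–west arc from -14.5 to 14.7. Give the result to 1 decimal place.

Signed shortest Δλ from -14.5° to +14.7° is +29.2°.
Midpoint longitude = -14.5° + (+29.2°)/2 = -14.5° + 14.6° = +0.1°.

+0.1°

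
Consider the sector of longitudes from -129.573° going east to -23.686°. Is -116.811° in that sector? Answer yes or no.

Band width going east from -129.573° to -23.686°: ((-23.686 − -129.573) mod 360) = 105.887°.
Offset of -116.811° east of the west edge: ((-116.811 − -129.573) mod 360) = 12.762°.
12.762° ≤ 105.887° ⇒ inside.

Yes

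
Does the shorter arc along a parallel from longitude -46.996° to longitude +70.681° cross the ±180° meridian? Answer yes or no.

No

Signed shortest Δλ = ((70.681 − -46.996 + 180) mod 360) − 180 = 117.677°.
Going east by 117.677° from -46.996° reaches +70.681° without touching 180°.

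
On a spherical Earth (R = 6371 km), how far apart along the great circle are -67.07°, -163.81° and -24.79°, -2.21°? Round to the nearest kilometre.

9685 km

Δλ = -2.21 − -163.81 = 161.60°.
Δφ = -24.79 − -67.07 = 42.28°.
a = sin²(Δφ/2) + cos φ₁ · cos φ₂ · sin²(Δλ/2) = 0.474730.
c = 2·atan2(√a, √(1−a)) = 1.52023 rad → d = 6371·c ≈ 9685.41 km.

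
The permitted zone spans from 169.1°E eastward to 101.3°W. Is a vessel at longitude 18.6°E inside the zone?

No

Band width going east from +169.1° to -101.3°: ((-101.3 − 169.1) mod 360) = 89.6°.
Offset of +18.6° east of the west edge: ((18.6 − 169.1) mod 360) = 209.5°.
209.5° > 89.6° ⇒ outside.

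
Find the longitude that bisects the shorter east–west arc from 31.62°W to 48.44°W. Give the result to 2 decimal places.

Signed shortest Δλ from -31.62° to -48.44° is -16.82°.
Midpoint longitude = -31.62° + (-16.82°)/2 = -31.62° − 8.41° = -40.03°.

40.03°W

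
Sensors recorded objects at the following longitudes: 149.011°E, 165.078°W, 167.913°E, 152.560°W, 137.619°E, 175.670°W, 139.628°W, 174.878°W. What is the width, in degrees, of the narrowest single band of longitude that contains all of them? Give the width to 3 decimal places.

82.753°

Sort the longitudes: -175.670°, -174.878°, -165.078°, -152.560°, -139.628°, +137.619°, +149.011°, +167.913°.
Eastward gaps between consecutive values (wrapping around): 0.792°, 9.800°, 12.518°, 12.932°, 277.247°, 11.392°, 18.902°, 16.417°.
Largest gap = 277.247° ⇒ minimal covering band is its complement: 360° − 277.247° = 82.753°.
Band runs from +137.619° eastward to -139.628°, crossing the antimeridian.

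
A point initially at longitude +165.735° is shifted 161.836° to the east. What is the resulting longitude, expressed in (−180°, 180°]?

-32.429°

Start at +165.735°; shift +161.836° → +327.571°.
+327.571° lies outside (−180°, 180°]; subtract 360° → -32.429°.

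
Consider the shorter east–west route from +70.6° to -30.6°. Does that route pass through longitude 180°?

No

Signed shortest Δλ = ((-30.6 − 70.6 + 180) mod 360) − 180 = -101.2°.
Going west by 101.2° from +70.6° reaches -30.6° without touching 180°.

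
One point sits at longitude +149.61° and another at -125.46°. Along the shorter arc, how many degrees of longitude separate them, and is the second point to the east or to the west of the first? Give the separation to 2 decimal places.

84.93° east

Raw difference: -125.46 − 149.61 = -275.07°.
Normalise into (−180°, 180°]: -275.07° + 360° = 84.93°.
Positive ⇒ the second point lies to the east; separation 84.93°.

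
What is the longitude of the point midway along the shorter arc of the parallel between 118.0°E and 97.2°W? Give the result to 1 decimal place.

169.6°W

Signed shortest Δλ from +118.0° to -97.2° is +144.8°.
Midpoint longitude = +118.0° + (+144.8°)/2 = +118.0° + 72.4° = +190.4°.
Normalise into (−180°, 180°]: -169.6°.
(The naïve average (+118.0 + -97.2)/2 = 10.4° is on the wrong side of the globe.)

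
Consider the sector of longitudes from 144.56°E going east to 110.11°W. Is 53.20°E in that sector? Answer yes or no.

Band width going east from +144.56° to -110.11°: ((-110.11 − 144.56) mod 360) = 105.33°.
Offset of +53.20° east of the west edge: ((53.20 − 144.56) mod 360) = 268.64°.
268.64° > 105.33° ⇒ outside.

No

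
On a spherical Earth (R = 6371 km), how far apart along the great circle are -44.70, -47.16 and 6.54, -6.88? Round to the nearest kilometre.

Δλ = -6.88 − -47.16 = 40.28°.
Δφ = 6.54 − -44.70 = 51.24°.
a = sin²(Δφ/2) + cos φ₁ · cos φ₂ · sin²(Δλ/2) = 0.270689.
c = 2·atan2(√a, √(1−a)) = 1.09435 rad → d = 6371·c ≈ 6972.12 km.

6972 km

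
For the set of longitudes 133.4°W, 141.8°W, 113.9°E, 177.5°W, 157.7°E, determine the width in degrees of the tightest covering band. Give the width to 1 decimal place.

Sort the longitudes: -177.5°, -141.8°, -133.4°, +113.9°, +157.7°.
Eastward gaps between consecutive values (wrapping around): 35.7°, 8.4°, 247.3°, 43.8°, 24.8°.
Largest gap = 247.3° ⇒ minimal covering band is its complement: 360° − 247.3° = 112.7°.
Band runs from +113.9° eastward to -133.4°, crossing the antimeridian.

112.7°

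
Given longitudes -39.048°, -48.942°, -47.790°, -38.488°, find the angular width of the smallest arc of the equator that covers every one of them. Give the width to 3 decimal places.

10.454°

Sort the longitudes: -48.942°, -47.790°, -39.048°, -38.488°.
Eastward gaps between consecutive values (wrapping around): 1.152°, 8.742°, 0.560°, 349.546°.
Largest gap = 349.546° ⇒ minimal covering band is its complement: 360° − 349.546° = 10.454°.
Band runs from -48.942° eastward to -38.488°.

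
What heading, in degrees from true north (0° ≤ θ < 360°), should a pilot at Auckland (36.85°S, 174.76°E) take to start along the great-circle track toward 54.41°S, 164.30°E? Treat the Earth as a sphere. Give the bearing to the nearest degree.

199°

Δλ = 164.30 − 174.76 = -10.46°.
θ = atan2( sin Δλ · cos φ₂ , cos φ₁ · sin φ₂ − sin φ₁ · cos φ₂ · cos Δλ )
  = atan2(-0.10566, -0.30750) = -161.037° → normalised to [0°, 360°): 198.963°.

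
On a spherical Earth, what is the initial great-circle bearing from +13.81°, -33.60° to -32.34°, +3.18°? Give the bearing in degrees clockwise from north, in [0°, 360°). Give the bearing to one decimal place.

Δλ = 3.18 − -33.60 = 36.78°.
θ = atan2( sin Δλ · cos φ₂ , cos φ₁ · sin φ₂ − sin φ₁ · cos φ₂ · cos Δλ )
  = atan2(0.50587, -0.68101) = 143.394° → normalised to [0°, 360°): 143.394°.

143.4°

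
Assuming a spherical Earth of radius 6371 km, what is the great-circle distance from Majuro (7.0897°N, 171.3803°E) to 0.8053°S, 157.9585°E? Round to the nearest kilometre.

1729 km

Δλ = 157.9585 − 171.3803 = -13.4218°.
Δφ = -0.8053 − 7.0897 = -7.8950°.
a = sin²(Δφ/2) + cos φ₁ · cos φ₂ · sin²(Δλ/2) = 0.018290.
c = 2·atan2(√a, √(1−a)) = 0.27131 rad → d = 6371·c ≈ 1728.52 km.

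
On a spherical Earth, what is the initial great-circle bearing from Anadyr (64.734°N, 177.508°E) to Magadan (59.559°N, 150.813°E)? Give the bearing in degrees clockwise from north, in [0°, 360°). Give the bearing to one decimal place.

Δλ = 150.813 − 177.508 = -26.695°.
θ = atan2( sin Δλ · cos φ₂ , cos φ₁ · sin φ₂ − sin φ₁ · cos φ₂ · cos Δλ )
  = atan2(-0.22761, -0.04136) = -100.299° → normalised to [0°, 360°): 259.701°.

259.7°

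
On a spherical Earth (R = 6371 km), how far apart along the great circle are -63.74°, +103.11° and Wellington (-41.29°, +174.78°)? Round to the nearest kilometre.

5100 km

Δλ = 174.78 − 103.11 = 71.67°.
Δφ = -41.29 − -63.74 = 22.45°.
a = sin²(Δφ/2) + cos φ₁ · cos φ₂ · sin²(Δλ/2) = 0.151840.
c = 2·atan2(√a, √(1−a)) = 0.80054 rad → d = 6371·c ≈ 5100.24 km.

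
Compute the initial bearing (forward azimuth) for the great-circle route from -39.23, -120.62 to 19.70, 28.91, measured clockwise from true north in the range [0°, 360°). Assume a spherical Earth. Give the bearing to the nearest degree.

Δλ = 28.91 − -120.62 = 149.53°.
θ = atan2( sin Δλ · cos φ₂ , cos φ₁ · sin φ₂ − sin φ₁ · cos φ₂ · cos Δλ )
  = atan2(0.47741, -0.25207) = 117.834° → normalised to [0°, 360°): 117.834°.

118°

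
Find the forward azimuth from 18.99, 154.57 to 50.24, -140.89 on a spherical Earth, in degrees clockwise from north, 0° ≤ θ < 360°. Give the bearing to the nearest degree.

Δλ = -140.89 − 154.57 = -295.46°; wrapped into (−180°, 180°]: 64.54°.
θ = atan2( sin Δλ · cos φ₂ , cos φ₁ · sin φ₂ − sin φ₁ · cos φ₂ · cos Δλ )
  = atan2(0.57746, 0.63743) = 42.174° → normalised to [0°, 360°): 42.174°.

42°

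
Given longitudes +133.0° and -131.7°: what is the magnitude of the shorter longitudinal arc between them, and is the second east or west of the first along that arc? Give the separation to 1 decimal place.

Raw difference: -131.7 − 133.0 = -264.7°.
Normalise into (−180°, 180°]: -264.7° + 360° = 95.3°.
Positive ⇒ the second point lies to the east; separation 95.3°.

95.3° east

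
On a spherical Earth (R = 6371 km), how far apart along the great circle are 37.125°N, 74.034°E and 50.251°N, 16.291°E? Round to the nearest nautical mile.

Δλ = 16.291 − 74.034 = -57.743°.
Δφ = 50.251 − 37.125 = 13.126°.
a = sin²(Δφ/2) + cos φ₁ · cos φ₂ · sin²(Δλ/2) = 0.131925.
c = 2·atan2(√a, √(1−a)) = 0.74343 rad → d = 6371·c ≈ 4736.41 km ≈ 2557.46 nmi.

2557 nmi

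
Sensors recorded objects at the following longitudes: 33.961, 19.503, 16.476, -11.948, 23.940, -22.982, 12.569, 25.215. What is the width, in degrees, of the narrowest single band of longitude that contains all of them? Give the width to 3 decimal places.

Sort the longitudes: -22.982°, -11.948°, +12.569°, +16.476°, +19.503°, +23.940°, +25.215°, +33.961°.
Eastward gaps between consecutive values (wrapping around): 11.034°, 24.517°, 3.907°, 3.027°, 4.437°, 1.275°, 8.746°, 303.057°.
Largest gap = 303.057° ⇒ minimal covering band is its complement: 360° − 303.057° = 56.943°.
Band runs from -22.982° eastward to +33.961°.

56.943°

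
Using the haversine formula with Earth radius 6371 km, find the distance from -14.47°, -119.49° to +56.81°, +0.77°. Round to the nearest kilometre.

13170 km

Δλ = 0.77 − -119.49 = 120.26°.
Δφ = 56.81 − -14.47 = 71.28°.
a = sin²(Δφ/2) + cos φ₁ · cos φ₂ · sin²(Δλ/2) = 0.738108.
c = 2·atan2(√a, √(1−a)) = 2.06714 rad → d = 6371·c ≈ 13169.76 km.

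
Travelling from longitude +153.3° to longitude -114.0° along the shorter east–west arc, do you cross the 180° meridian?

Naïve |-114.0 − 153.3| = 267.3° > 180°, so the shorter arc goes the other way round — across 180°.
Signed shortest Δλ = ((-114.0 − 153.3 + 180) mod 360) − 180 = 92.7°.
Going east by 92.7° from +153.3° passes through 180° before reaching -114.0°.

Yes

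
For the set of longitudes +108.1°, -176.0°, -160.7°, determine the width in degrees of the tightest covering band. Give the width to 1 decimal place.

Sort the longitudes: -176.0°, -160.7°, +108.1°.
Eastward gaps between consecutive values (wrapping around): 15.3°, 268.8°, 75.9°.
Largest gap = 268.8° ⇒ minimal covering band is its complement: 360° − 268.8° = 91.2°.
Band runs from +108.1° eastward to -160.7°, crossing the antimeridian.

91.2°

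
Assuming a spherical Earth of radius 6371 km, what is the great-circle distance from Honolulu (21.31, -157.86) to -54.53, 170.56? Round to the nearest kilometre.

Δλ = 170.56 − -157.86 = 328.42°; wrapped into (−180°, 180°]: -31.58°.
Δφ = -54.53 − 21.31 = -75.84°.
a = sin²(Δφ/2) + cos φ₁ · cos φ₂ · sin²(Δλ/2) = 0.417714.
c = 2·atan2(√a, √(1−a)) = 1.40547 rad → d = 6371·c ≈ 8954.26 km.

8954 km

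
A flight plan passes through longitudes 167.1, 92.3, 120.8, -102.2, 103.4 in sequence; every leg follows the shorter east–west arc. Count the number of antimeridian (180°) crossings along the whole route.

Leg 1: +167.1° → +92.3°, shortest Δλ = -74.8° (west) — does not cross 180°.
Leg 2: +92.3° → +120.8°, shortest Δλ = 28.5° (east) — does not cross 180°.
Leg 3: +120.8° → -102.2°, shortest Δλ = 137.0° (east) — crosses 180°.
Leg 4: -102.2° → +103.4°, shortest Δλ = -154.4° (west) — crosses 180°.
Total crossings: 2.

2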